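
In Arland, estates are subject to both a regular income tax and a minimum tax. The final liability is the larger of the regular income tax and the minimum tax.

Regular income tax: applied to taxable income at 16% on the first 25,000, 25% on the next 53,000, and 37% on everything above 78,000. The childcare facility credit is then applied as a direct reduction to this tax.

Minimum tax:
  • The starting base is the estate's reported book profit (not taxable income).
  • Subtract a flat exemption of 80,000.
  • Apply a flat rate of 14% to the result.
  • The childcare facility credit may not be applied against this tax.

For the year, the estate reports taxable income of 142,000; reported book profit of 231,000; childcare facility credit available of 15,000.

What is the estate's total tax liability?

25,930

Minimum tax:
  Base (reported book profit): 231,000
  Less exemption 80,000 → base 151,000
  151,000 × 14% = 21,140

Regular income tax:
  25,000 × 16% = 4,000
  53,000 × 25% = 13,250
  64,000 × 37% = 23,680
  → 40,930
  Less childcare facility credit 15,000 → 25,930

25,930 > 21,140, so the regular income tax governs.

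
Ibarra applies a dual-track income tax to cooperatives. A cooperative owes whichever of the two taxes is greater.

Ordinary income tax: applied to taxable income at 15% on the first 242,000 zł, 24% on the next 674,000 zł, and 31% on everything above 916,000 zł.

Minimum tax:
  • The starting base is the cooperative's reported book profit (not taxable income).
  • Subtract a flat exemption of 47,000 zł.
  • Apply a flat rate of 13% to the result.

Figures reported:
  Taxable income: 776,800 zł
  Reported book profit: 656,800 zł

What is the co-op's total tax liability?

Minimum tax:
  Base (reported book profit): 656,800 zł
  Less exemption 47,000 zł → base 609,800 zł
  609,800 zł × 13% = 79,274 zł

Ordinary income tax:
  242,000 zł × 15% = 36,300 zł
  534,800 zł × 24% = 128,352 zł
  → 164,652 zł

164,652 zł > 79,274 zł, so the ordinary income tax governs.

164,652 zł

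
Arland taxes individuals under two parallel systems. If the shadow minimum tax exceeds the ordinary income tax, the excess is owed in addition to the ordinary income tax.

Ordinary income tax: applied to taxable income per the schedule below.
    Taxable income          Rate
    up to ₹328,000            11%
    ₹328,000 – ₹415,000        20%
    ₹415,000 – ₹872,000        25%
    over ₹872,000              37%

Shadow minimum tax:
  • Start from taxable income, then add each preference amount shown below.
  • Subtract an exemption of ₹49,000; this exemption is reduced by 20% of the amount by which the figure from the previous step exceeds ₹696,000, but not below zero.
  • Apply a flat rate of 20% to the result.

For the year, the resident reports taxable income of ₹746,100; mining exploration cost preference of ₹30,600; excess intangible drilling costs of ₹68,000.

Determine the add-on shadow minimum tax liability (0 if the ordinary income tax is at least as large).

Ordinary income tax:
  ₹328,000 × 11% = ₹36,080
  ₹87,000 × 20% = ₹17,400
  ₹331,100 × 25% = ₹82,775
  → ₹136,255

Shadow minimum tax:
  Adjusted income: ₹746,100 + ₹30,600 + ₹68,000 = ₹844,700
  Exemption: ₹49,000 − 20% × (₹844,700 − ₹696,000) = ₹49,000 − ₹29,740 = ₹19,260
  Base: ₹844,700 − ₹19,260 = ₹825,440
  ₹825,440 × 20% = ₹165,088

Excess of shadow minimum tax over ordinary income tax: ₹165,088 − ₹136,255 = ₹28,833.

₹28,833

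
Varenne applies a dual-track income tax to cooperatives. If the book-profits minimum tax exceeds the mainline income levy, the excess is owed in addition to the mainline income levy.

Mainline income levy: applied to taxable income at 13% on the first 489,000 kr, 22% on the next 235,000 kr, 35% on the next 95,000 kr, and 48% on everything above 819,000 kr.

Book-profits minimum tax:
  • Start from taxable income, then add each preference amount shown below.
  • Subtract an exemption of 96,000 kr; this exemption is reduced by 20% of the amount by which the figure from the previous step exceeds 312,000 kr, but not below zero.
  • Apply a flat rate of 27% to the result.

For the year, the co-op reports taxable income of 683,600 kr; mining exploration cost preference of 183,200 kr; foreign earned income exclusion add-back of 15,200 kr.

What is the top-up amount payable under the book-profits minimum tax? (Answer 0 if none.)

131,758 kr

Mainline income levy:
  489,000 kr × 13% = 63,570 kr
  194,600 kr × 22% = 42,812 kr
  → 106,382 kr

Book-profits minimum tax:
  Adjusted income: 683,600 kr + 183,200 kr + 15,200 kr = 882,000 kr
  Exemption: 20% × (882,000 kr − 312,000 kr) = 114,000 kr ≥ 96,000 kr, so the exemption is fully phased out
  Base: 882,000 kr − 0 kr = 882,000 kr
  882,000 kr × 27% = 238,140 kr

Excess of book-profits minimum tax over mainline income levy: 238,140 kr − 106,382 kr = 131,758 kr.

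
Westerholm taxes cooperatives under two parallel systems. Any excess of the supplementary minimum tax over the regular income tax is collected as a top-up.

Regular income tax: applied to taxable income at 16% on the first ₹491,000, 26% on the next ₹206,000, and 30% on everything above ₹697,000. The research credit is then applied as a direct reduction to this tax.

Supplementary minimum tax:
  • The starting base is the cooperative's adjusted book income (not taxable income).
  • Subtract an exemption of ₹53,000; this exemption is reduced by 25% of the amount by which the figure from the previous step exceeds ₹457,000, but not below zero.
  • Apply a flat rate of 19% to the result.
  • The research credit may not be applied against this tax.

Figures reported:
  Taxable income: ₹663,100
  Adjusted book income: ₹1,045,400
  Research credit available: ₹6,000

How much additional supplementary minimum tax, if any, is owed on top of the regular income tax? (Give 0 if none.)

₹81,320

Regular income tax:
  ₹491,000 × 16% = ₹78,560
  ₹172,100 × 26% = ₹44,746
  → ₹123,306
  Less research credit ₹6,000 → ₹117,306

Supplementary minimum tax:
  Base (adjusted book income): ₹1,045,400
  Exemption: 25% × (₹1,045,400 − ₹457,000) = ₹147,100 ≥ ₹53,000, so the exemption is fully phased out
  Base: ₹1,045,400 − ₹0 = ₹1,045,400
  ₹1,045,400 × 19% = ₹198,626

Excess of supplementary minimum tax over regular income tax: ₹198,626 − ₹117,306 = ₹81,320.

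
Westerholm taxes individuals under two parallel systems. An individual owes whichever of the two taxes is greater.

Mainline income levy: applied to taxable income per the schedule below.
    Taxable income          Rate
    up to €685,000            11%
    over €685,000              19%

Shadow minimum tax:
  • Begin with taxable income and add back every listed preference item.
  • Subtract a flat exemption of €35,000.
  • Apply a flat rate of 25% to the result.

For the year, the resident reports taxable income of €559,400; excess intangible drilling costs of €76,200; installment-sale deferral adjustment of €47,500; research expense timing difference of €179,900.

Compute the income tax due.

€207,000

Mainline income levy:
  €559,400 × 11% = €61,534

Shadow minimum tax:
  Adjusted income: €559,400 + €76,200 + €47,500 + €179,900 = €863,000
  Less exemption €35,000 → base €828,000
  €828,000 × 25% = €207,000

€207,000 > €61,534, so the shadow minimum tax is the binding amount.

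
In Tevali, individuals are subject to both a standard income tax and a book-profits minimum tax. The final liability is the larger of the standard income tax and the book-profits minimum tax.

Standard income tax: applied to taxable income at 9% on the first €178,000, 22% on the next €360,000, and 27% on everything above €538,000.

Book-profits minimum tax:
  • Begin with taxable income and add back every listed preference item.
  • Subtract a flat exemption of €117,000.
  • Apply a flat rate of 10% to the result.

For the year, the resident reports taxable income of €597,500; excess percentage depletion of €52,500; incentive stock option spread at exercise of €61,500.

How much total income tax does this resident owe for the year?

€111,285

Book-profits minimum tax:
  Adjusted income: €597,500 + €52,500 + €61,500 = €711,500
  Less exemption €117,000 → base €594,500
  €594,500 × 10% = €59,450

Standard income tax:
  €178,000 × 9% = €16,020
  €360,000 × 22% = €79,200
  €59,500 × 27% = €16,065
  → €111,285

€111,285 > €59,450, so the standard income tax governs.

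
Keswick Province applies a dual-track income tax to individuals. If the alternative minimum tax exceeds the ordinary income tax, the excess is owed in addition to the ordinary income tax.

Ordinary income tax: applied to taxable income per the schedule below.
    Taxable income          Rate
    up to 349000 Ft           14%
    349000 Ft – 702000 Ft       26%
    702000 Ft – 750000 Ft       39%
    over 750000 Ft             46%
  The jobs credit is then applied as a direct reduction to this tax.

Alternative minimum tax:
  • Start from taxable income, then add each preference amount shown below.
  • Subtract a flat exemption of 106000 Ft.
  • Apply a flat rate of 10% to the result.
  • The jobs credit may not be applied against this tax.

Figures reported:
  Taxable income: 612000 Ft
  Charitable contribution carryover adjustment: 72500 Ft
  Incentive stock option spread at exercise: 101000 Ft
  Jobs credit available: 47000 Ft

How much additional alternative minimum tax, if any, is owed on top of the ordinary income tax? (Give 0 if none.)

Alternative minimum tax:
  Adjusted income: 612000 Ft + 72500 Ft + 101000 Ft = 785500 Ft
  Less exemption 106000 Ft → base 679500 Ft
  679500 Ft × 10% = 67950 Ft

Ordinary income tax:
  349000 Ft × 14% = 48860 Ft
  263000 Ft × 26% = 68380 Ft
  → 117240 Ft
  Less jobs credit 47000 Ft → 70240 Ft

67950 Ft ≤ 70240 Ft, so no add-on is due.

0 Ft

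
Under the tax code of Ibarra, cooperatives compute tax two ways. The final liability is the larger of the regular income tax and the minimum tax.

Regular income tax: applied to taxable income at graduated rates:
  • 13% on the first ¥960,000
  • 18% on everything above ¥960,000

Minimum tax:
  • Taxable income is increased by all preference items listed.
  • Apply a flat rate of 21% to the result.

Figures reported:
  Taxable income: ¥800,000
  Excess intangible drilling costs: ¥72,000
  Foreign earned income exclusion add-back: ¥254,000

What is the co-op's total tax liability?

¥236,460

Regular income tax:
  ¥800,000 × 13% = ¥104,000

Minimum tax:
  Adjusted income: ¥800,000 + ¥72,000 + ¥254,000 = ¥1,126,000
  ¥1,126,000 × 21% = ¥236,460

¥236,460 > ¥104,000, so the minimum tax is the binding amount.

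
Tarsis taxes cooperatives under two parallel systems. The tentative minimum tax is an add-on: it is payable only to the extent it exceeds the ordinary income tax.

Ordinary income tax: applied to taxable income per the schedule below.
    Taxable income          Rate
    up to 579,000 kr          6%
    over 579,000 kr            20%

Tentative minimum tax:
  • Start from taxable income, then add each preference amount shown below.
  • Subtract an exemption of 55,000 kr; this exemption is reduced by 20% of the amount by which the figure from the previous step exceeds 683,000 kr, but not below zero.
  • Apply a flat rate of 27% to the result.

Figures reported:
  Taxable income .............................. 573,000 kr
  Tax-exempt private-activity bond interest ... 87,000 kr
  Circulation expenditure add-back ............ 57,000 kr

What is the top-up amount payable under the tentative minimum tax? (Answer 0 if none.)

146,196 kr

Tentative minimum tax:
  Adjusted income: 573,000 kr + 87,000 kr + 57,000 kr = 717,000 kr
  Exemption: 55,000 kr − 20% × (717,000 kr − 683,000 kr) = 55,000 kr − 6,800 kr = 48,200 kr
  Base: 717,000 kr − 48,200 kr = 668,800 kr
  668,800 kr × 27% = 180,576 kr

Ordinary income tax:
  573,000 kr × 6% = 34,380 kr

Excess of tentative minimum tax over ordinary income tax: 180,576 kr − 34,380 kr = 146,196 kr.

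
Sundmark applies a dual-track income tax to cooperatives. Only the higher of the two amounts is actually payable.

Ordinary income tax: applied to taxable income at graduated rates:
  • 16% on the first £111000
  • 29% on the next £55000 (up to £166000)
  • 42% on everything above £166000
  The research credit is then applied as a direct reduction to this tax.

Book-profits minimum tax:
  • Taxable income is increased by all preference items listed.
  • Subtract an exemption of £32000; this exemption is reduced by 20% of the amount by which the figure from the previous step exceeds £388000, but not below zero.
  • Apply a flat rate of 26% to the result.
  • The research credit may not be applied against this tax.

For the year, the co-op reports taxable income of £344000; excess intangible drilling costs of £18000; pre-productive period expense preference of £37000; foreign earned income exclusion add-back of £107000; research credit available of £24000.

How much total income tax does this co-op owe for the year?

£129376

Ordinary income tax:
  £111000 × 16% = £17760
  £55000 × 29% = £15950
  £178000 × 42% = £74760
  → £108470
  Less research credit £24000 → £84470

Book-profits minimum tax:
  Adjusted income: £344000 + £18000 + £37000 + £107000 = £506000
  Exemption: £32000 − 20% × (£506000 − £388000) = £32000 − £23600 = £8400
  Base: £506000 − £8400 = £497600
  £497600 × 26% = £129376

£129376 > £84470, so the book-profits minimum tax is the binding amount.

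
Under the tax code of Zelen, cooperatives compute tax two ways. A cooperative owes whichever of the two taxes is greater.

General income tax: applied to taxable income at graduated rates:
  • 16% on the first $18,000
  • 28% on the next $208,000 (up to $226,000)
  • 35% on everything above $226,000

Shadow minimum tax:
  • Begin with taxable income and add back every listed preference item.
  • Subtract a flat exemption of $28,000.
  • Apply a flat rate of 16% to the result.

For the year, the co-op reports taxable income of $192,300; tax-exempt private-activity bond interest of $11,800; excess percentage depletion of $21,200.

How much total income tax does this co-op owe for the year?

$51,684

Shadow minimum tax:
  Adjusted income: $192,300 + $11,800 + $21,200 = $225,300
  Less exemption $28,000 → base $197,300
  $197,300 × 16% = $31,568

General income tax:
  $18,000 × 16% = $2,880
  $174,300 × 28% = $48,804
  → $51,684

$51,684 > $31,568, so the general income tax governs.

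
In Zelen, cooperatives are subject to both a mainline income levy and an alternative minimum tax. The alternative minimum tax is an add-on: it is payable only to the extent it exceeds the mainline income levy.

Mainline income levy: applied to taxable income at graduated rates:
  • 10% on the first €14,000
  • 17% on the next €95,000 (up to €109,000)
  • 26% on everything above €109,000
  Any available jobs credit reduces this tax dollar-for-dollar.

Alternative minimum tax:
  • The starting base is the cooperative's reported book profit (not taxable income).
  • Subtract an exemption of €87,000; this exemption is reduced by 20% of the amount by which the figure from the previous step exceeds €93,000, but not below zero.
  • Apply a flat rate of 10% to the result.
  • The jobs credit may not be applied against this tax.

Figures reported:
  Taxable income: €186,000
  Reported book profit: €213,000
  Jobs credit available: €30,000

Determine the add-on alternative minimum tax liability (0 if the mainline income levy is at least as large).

€7,430

Alternative minimum tax:
  Base (reported book profit): €213,000
  Exemption: €87,000 − 20% × (€213,000 − €93,000) = €87,000 − €24,000 = €63,000
  Base: €213,000 − €63,000 = €150,000
  €150,000 × 10% = €15,000

Mainline income levy:
  €14,000 × 10% = €1,400
  €95,000 × 17% = €16,150
  €77,000 × 26% = €20,020
  → €37,570
  Less jobs credit €30,000 → €7,570

Excess of alternative minimum tax over mainline income levy: €15,000 − €7,570 = €7,430.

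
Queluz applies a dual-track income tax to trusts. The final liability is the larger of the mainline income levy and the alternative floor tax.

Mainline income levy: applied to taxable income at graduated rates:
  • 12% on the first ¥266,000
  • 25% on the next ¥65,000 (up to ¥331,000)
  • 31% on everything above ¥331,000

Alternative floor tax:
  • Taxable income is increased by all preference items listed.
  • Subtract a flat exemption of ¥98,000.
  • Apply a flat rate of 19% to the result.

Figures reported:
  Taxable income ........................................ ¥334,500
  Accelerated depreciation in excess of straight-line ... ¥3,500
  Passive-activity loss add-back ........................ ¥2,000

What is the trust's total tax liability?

¥49,255

Mainline income levy:
  ¥266,000 × 12% = ¥31,920
  ¥65,000 × 25% = ¥16,250
  ¥3,500 × 31% = ¥1,085
  → ¥49,255

Alternative floor tax:
  Adjusted income: ¥334,500 + ¥3,500 + ¥2,000 = ¥340,000
  Less exemption ¥98,000 → base ¥242,000
  ¥242,000 × 19% = ¥45,980

¥49,255 > ¥45,980, so the mainline income levy governs.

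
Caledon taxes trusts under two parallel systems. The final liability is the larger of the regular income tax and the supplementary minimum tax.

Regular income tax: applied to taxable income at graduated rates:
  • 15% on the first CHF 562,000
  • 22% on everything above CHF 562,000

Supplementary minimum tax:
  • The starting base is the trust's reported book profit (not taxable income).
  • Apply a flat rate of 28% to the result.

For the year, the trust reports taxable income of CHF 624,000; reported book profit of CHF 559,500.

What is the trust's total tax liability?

Supplementary minimum tax:
  Base (reported book profit): CHF 559,500
  CHF 559,500 × 28% = CHF 156,660

Regular income tax:
  CHF 562,000 × 15% = CHF 84,300
  CHF 62,000 × 22% = CHF 13,640
  → CHF 97,940

CHF 156,660 > CHF 97,940, so the supplementary minimum tax is the binding amount.

CHF 156,660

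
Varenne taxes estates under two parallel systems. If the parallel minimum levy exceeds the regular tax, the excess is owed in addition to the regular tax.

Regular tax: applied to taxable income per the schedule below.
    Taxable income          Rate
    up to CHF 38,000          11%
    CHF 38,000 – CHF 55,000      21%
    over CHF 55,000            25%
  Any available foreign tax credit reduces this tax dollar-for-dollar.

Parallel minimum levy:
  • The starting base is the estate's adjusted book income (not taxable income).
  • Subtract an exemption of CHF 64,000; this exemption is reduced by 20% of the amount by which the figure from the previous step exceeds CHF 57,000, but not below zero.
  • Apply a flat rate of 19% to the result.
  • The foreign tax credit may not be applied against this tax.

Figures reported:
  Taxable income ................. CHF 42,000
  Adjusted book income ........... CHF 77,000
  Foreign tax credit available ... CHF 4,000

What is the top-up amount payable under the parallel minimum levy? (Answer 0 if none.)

Parallel minimum levy:
  Base (adjusted book income): CHF 77,000
  Exemption: CHF 64,000 − 20% × (CHF 77,000 − CHF 57,000) = CHF 64,000 − CHF 4,000 = CHF 60,000
  Base: CHF 77,000 − CHF 60,000 = CHF 17,000
  CHF 17,000 × 19% = CHF 3,230

Regular tax:
  CHF 38,000 × 11% = CHF 4,180
  CHF 4,000 × 21% = CHF 840
  → CHF 5,020
  Less foreign tax credit CHF 4,000 → CHF 1,020

Excess of parallel minimum levy over regular tax: CHF 3,230 − CHF 1,020 = CHF 2,210.

CHF 2,210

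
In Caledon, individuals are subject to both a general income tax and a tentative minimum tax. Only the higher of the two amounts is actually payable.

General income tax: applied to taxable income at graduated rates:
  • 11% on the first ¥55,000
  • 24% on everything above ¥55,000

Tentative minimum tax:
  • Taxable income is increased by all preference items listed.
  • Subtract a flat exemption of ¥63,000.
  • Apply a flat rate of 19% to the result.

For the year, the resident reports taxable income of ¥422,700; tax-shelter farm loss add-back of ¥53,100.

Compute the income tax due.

¥94,298

General income tax:
  ¥55,000 × 11% = ¥6,050
  ¥367,700 × 24% = ¥88,248
  → ¥94,298

Tentative minimum tax:
  Adjusted income: ¥422,700 + ¥53,100 = ¥475,800
  Less exemption ¥63,000 → base ¥412,800
  ¥412,800 × 19% = ¥78,432

¥94,298 > ¥78,432, so the general income tax governs.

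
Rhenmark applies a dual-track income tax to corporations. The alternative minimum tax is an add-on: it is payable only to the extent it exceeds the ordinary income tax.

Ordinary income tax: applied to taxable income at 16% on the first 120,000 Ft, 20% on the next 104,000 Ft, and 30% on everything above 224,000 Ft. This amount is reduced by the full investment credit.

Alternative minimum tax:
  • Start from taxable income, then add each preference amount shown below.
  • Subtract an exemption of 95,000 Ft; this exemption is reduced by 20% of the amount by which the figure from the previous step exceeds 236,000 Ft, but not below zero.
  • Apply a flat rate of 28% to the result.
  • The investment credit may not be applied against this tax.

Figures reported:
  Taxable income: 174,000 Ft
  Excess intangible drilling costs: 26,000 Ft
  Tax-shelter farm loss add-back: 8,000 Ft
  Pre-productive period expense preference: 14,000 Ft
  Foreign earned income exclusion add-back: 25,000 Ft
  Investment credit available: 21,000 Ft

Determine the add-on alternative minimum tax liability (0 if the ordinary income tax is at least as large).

Alternative minimum tax:
  Adjusted income: 174,000 Ft + 26,000 Ft + 8,000 Ft + 14,000 Ft + 25,000 Ft = 247,000 Ft
  Exemption: 95,000 Ft − 20% × (247,000 Ft − 236,000 Ft) = 95,000 Ft − 2,200 Ft = 92,800 Ft
  Base: 247,000 Ft − 92,800 Ft = 154,200 Ft
  154,200 Ft × 28% = 43,176 Ft

Ordinary income tax:
  120,000 Ft × 16% = 19,200 Ft
  54,000 Ft × 20% = 10,800 Ft
  → 30,000 Ft
  Less investment credit 21,000 Ft → 9,000 Ft

Excess of alternative minimum tax over ordinary income tax: 43,176 Ft − 9,000 Ft = 34,176 Ft.

34,176 Ft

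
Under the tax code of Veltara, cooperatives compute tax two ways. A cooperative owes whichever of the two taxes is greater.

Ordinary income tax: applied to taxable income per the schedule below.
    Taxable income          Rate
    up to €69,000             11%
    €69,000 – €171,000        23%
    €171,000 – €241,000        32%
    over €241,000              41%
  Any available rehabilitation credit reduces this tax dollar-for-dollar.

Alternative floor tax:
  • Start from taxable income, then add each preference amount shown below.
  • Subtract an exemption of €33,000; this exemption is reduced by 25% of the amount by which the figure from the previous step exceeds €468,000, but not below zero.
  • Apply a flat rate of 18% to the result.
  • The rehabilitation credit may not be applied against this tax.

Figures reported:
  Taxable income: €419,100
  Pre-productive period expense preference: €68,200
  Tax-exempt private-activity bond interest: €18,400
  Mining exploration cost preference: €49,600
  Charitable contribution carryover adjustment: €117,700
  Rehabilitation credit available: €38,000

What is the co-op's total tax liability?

€121,140

Alternative floor tax:
  Adjusted income: €419,100 + €68,200 + €18,400 + €49,600 + €117,700 = €673,000
  Exemption: 25% × (€673,000 − €468,000) = €51,250 ≥ €33,000, so the exemption is fully phased out
  Base: €673,000 − €0 = €673,000
  €673,000 × 18% = €121,140

Ordinary income tax:
  €69,000 × 11% = €7,590
  €102,000 × 23% = €23,460
  €70,000 × 32% = €22,400
  €178,100 × 41% = €73,021
  → €126,471
  Less rehabilitation credit €38,000 → €88,471

€121,140 > €88,471, so the alternative floor tax is the binding amount.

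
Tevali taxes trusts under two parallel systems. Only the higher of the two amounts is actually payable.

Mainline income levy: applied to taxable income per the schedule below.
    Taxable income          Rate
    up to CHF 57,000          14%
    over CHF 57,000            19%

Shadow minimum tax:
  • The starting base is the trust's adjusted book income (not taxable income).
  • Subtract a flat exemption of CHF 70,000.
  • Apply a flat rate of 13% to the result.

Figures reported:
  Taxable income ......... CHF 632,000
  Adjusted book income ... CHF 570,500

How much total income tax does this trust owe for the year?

Shadow minimum tax:
  Base (adjusted book income): CHF 570,500
  Less exemption CHF 70,000 → base CHF 500,500
  CHF 500,500 × 13% = CHF 65,065

Mainline income levy:
  CHF 57,000 × 14% = CHF 7,980
  CHF 575,000 × 19% = CHF 109,250
  → CHF 117,230

CHF 117,230 > CHF 65,065, so the mainline income levy governs.

CHF 117,230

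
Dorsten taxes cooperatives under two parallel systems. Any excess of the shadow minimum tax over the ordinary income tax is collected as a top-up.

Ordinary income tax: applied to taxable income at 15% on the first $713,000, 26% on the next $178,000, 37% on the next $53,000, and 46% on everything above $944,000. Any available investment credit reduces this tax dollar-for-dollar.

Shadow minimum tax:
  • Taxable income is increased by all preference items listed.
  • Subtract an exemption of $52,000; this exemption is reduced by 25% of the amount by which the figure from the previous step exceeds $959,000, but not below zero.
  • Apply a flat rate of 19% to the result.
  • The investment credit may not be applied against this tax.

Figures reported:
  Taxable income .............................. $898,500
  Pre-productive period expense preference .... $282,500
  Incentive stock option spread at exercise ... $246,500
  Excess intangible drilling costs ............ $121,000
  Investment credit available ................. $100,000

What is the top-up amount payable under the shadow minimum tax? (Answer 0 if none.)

Ordinary income tax:
  $713,000 × 15% = $106,950
  $178,000 × 26% = $46,280
  $7,500 × 37% = $2,775
  → $156,005
  Less investment credit $100,000 → $56,005

Shadow minimum tax:
  Adjusted income: $898,500 + $282,500 + $246,500 + $121,000 = $1,548,500
  Exemption: 25% × ($1,548,500 − $959,000) = $147,375 ≥ $52,000, so the exemption is fully phased out
  Base: $1,548,500 − $0 = $1,548,500
  $1,548,500 × 19% = $294,215

Excess of shadow minimum tax over ordinary income tax: $294,215 − $56,005 = $238,210.

$238,210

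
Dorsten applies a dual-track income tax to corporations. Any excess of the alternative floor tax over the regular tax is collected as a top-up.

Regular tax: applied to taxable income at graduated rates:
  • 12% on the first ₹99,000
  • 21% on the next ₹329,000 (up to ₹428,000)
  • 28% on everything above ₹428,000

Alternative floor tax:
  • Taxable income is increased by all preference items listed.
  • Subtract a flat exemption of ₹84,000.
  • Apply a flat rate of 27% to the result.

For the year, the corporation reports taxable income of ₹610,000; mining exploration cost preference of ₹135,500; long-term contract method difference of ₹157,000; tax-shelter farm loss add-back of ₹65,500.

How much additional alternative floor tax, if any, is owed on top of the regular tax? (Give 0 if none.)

₹106,750

Alternative floor tax:
  Adjusted income: ₹610,000 + ₹135,500 + ₹157,000 + ₹65,500 = ₹968,000
  Less exemption ₹84,000 → base ₹884,000
  ₹884,000 × 27% = ₹238,680

Regular tax:
  ₹99,000 × 12% = ₹11,880
  ₹329,000 × 21% = ₹69,090
  ₹182,000 × 28% = ₹50,960
  → ₹131,930

Excess of alternative floor tax over regular tax: ₹238,680 − ₹131,930 = ₹106,750.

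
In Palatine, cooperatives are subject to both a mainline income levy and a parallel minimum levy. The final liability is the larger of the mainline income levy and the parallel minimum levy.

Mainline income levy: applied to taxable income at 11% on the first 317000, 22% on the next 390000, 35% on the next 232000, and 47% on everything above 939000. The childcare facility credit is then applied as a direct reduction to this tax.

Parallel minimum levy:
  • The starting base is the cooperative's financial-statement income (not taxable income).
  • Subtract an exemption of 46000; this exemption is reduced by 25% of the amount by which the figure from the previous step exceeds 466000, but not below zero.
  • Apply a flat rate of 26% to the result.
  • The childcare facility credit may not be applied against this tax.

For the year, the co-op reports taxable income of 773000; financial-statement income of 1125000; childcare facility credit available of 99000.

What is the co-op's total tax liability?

292500

Parallel minimum levy:
  Base (financial-statement income): 1125000
  Exemption: 25% × (1125000 − 466000) = 164750 ≥ 46000, so the exemption is fully phased out
  Base: 1125000 − 0 = 1125000
  1125000 × 26% = 292500

Mainline income levy:
  317000 × 11% = 34870
  390000 × 22% = 85800
  66000 × 35% = 23100
  → 143770
  Less childcare facility credit 99000 → 44770

292500 > 44770, so the parallel minimum levy is the binding amount.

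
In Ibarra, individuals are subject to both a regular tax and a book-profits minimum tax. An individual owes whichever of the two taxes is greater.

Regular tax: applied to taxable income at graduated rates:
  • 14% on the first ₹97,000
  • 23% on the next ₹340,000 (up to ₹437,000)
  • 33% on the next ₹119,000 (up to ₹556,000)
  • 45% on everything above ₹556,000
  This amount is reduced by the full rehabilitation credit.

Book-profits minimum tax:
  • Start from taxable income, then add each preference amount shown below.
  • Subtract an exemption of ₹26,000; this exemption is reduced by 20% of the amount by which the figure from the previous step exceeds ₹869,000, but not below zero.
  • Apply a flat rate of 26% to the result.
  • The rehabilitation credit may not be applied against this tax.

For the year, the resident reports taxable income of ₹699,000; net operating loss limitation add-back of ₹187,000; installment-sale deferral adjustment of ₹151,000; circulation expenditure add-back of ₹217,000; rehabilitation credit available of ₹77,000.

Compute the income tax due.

₹326,040

Regular tax:
  ₹97,000 × 14% = ₹13,580
  ₹340,000 × 23% = ₹78,200
  ₹119,000 × 33% = ₹39,270
  ₹143,000 × 45% = ₹64,350
  → ₹195,400
  Less rehabilitation credit ₹77,000 → ₹118,400

Book-profits minimum tax:
  Adjusted income: ₹699,000 + ₹187,000 + ₹151,000 + ₹217,000 = ₹1,254,000
  Exemption: 20% × (₹1,254,000 − ₹869,000) = ₹77,000 ≥ ₹26,000, so the exemption is fully phased out
  Base: ₹1,254,000 − ₹0 = ₹1,254,000
  ₹1,254,000 × 26% = ₹326,040

₹326,040 > ₹118,400, so the book-profits minimum tax is the binding amount.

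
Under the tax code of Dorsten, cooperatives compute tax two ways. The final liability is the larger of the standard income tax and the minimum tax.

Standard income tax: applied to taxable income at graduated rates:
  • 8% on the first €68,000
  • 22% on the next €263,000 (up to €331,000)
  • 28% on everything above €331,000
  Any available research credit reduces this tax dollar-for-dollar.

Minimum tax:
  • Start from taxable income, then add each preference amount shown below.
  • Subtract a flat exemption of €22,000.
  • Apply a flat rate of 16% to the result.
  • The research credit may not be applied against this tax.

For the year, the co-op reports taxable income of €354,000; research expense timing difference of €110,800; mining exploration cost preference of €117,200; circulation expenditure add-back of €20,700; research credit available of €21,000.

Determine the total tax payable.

Minimum tax:
  Adjusted income: €354,000 + €110,800 + €117,200 + €20,700 = €602,700
  Less exemption €22,000 → base €580,700
  €580,700 × 16% = €92,912

Standard income tax:
  €68,000 × 8% = €5,440
  €263,000 × 22% = €57,860
  €23,000 × 28% = €6,440
  → €69,740
  Less research credit €21,000 → €48,740

€92,912 > €48,740, so the minimum tax is the binding amount.

€92,912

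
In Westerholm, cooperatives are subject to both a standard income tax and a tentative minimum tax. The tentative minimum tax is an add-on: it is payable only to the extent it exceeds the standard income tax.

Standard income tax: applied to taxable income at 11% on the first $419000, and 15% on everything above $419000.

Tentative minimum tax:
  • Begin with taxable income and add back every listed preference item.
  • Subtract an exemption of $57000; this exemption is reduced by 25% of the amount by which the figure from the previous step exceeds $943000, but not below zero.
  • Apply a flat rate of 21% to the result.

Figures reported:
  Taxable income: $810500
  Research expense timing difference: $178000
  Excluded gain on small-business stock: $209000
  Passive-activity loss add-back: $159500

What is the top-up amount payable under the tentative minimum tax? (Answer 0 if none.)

$180155

Standard income tax:
  $419000 × 11% = $46090
  $391500 × 15% = $58725
  → $104815

Tentative minimum tax:
  Adjusted income: $810500 + $178000 + $209000 + $159500 = $1357000
  Exemption: 25% × ($1357000 − $943000) = $103500 ≥ $57000, so the exemption is fully phased out
  Base: $1357000 − $0 = $1357000
  $1357000 × 21% = $284970

Excess of tentative minimum tax over standard income tax: $284970 − $104815 = $180155.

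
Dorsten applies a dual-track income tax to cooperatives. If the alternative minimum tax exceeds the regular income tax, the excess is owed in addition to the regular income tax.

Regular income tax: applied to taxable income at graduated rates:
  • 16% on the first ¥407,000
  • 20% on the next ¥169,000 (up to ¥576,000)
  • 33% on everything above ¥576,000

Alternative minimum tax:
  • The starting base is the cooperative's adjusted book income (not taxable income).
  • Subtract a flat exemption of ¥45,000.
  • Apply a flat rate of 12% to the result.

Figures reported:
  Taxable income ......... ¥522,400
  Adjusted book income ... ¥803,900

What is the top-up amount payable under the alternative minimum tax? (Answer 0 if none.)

¥2,868

Alternative minimum tax:
  Base (adjusted book income): ¥803,900
  Less exemption ¥45,000 → base ¥758,900
  ¥758,900 × 12% = ¥91,068

Regular income tax:
  ¥407,000 × 16% = ¥65,120
  ¥115,400 × 20% = ¥23,080
  → ¥88,200

Excess of alternative minimum tax over regular income tax: ¥91,068 − ¥88,200 = ¥2,868.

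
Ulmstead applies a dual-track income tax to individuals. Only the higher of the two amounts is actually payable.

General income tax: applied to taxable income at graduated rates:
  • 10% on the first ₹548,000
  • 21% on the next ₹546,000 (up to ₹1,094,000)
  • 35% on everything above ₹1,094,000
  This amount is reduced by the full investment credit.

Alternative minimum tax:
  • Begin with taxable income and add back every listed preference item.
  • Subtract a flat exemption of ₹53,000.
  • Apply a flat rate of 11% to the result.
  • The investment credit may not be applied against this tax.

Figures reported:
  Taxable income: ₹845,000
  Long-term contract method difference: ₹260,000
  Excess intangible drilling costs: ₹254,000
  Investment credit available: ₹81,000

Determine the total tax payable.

₹143,660

General income tax:
  ₹548,000 × 10% = ₹54,800
  ₹297,000 × 21% = ₹62,370
  → ₹117,170
  Less investment credit ₹81,000 → ₹36,170

Alternative minimum tax:
  Adjusted income: ₹845,000 + ₹260,000 + ₹254,000 = ₹1,359,000
  Less exemption ₹53,000 → base ₹1,306,000
  ₹1,306,000 × 11% = ₹143,660

₹143,660 > ₹36,170, so the alternative minimum tax is the binding amount.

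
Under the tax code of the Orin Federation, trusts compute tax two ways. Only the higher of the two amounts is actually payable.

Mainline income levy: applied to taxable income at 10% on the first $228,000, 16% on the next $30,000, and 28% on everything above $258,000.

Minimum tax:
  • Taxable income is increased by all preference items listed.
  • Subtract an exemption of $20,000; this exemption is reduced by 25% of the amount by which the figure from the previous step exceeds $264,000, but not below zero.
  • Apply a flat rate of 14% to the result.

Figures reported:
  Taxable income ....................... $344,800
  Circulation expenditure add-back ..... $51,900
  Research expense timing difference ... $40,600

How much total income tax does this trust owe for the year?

$61,222

Mainline income levy:
  $228,000 × 10% = $22,800
  $30,000 × 16% = $4,800
  $86,800 × 28% = $24,304
  → $51,904

Minimum tax:
  Adjusted income: $344,800 + $51,900 + $40,600 = $437,300
  Exemption: 25% × ($437,300 − $264,000) = $43,325 ≥ $20,000, so the exemption is fully phased out
  Base: $437,300 − $0 = $437,300
  $437,300 × 14% = $61,222

$61,222 > $51,904, so the minimum tax is the binding amount.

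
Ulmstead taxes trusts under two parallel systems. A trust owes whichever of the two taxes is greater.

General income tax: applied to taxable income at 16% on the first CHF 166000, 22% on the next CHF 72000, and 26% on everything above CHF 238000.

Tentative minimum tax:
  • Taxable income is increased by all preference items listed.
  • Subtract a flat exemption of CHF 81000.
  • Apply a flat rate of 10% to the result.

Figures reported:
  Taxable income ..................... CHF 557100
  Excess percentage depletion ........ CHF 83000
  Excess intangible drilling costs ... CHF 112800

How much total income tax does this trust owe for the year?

Tentative minimum tax:
  Adjusted income: CHF 557100 + CHF 83000 + CHF 112800 = CHF 752900
  Less exemption CHF 81000 → base CHF 671900
  CHF 671900 × 10% = CHF 67190

General income tax:
  CHF 166000 × 16% = CHF 26560
  CHF 72000 × 22% = CHF 15840
  CHF 319100 × 26% = CHF 82966
  → CHF 125366

CHF 125366 > CHF 67190, so the general income tax governs.

CHF 125366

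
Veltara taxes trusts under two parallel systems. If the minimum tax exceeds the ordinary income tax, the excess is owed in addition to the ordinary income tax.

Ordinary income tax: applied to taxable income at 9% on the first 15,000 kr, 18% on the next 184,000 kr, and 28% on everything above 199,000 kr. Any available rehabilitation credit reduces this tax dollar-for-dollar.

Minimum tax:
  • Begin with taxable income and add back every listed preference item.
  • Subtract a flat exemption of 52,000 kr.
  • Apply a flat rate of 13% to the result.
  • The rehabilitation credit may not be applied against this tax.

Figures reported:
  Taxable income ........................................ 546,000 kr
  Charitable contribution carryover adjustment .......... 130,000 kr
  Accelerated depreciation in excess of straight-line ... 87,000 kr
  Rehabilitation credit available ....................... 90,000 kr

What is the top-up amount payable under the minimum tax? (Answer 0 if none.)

Ordinary income tax:
  15,000 kr × 9% = 1,350 kr
  184,000 kr × 18% = 33,120 kr
  347,000 kr × 28% = 97,160 kr
  → 131,630 kr
  Less rehabilitation credit 90,000 kr → 41,630 kr

Minimum tax:
  Adjusted income: 546,000 kr + 130,000 kr + 87,000 kr = 763,000 kr
  Less exemption 52,000 kr → base 711,000 kr
  711,000 kr × 13% = 92,430 kr

Excess of minimum tax over ordinary income tax: 92,430 kr − 41,630 kr = 50,800 kr.

50,800 kr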